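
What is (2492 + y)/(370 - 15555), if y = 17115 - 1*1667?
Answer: -3588/3037 ≈ -1.1814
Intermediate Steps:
y = 15448 (y = 17115 - 1667 = 15448)
(2492 + y)/(370 - 15555) = (2492 + 15448)/(370 - 15555) = 17940/(-15185) = 17940*(-1/15185) = -3588/3037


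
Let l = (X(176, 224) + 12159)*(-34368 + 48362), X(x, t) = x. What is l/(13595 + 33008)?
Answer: 172615990/46603 ≈ 3704.0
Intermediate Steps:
l = 172615990 (l = (176 + 12159)*(-34368 + 48362) = 12335*13994 = 172615990)
l/(13595 + 33008) = 172615990/(13595 + 33008) = 172615990/46603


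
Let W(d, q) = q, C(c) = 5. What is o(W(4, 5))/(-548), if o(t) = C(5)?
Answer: -5/548 ≈ -0.0091241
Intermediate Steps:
o(t) = 5
o(W(4, 5))/(-548) = 5/(-548) = 5*(-1/548) = -5/548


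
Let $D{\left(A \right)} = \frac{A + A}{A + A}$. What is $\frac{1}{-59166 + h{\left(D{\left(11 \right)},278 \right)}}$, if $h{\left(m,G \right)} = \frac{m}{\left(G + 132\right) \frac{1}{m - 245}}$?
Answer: $- \frac{205}{12129152} \approx -1.6901 \cdot 10^{-5}$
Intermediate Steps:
$D{\left(A \right)} = 1$ ($D{\left(A \right)} = \frac{2 A}{2 A} = 2 A \frac{1}{2 A} = 1$)
$h{\left(m,G \right)} = \frac{m \left(-245 + m\right)}{132 + G}$ ($h{\left(m,G \right)} = \frac{m}{\left(132 + G\right) \frac{1}{-245 + m}} = \frac{m}{\frac{1}{-245 + m} \left(132 + G\right)} = m \frac{-245 + m}{132 + G} = \frac{m \left(-245 + m\right)}{132 + G}$)
$\frac{1}{-59166 + h{\left(D{\left(11 \right)},278 \right)}} = \frac{1}{-59166 + 1 \frac{1}{132 + 278} \left(-245 + 1\right)} = \frac{1}{-59166 + 1 \cdot \frac{1}{410} \left(-244\right)} = \frac{1}{-59166 - \frac{122}{205}} = \frac{1}{- \frac{12129152}{205}} = - \frac{205}{12129152}$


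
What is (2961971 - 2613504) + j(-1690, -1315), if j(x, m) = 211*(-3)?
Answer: 347834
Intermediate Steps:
j(x, m) = -633
(2961971 - 2613504) + j(-1690, -1315) = (2961971 - 2613504) - 633 = 348467 - 633 = 347834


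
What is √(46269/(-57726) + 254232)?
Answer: √10458917949498/6414 ≈ 504.21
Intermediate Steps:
√(46269/(-57726) + 254232) = √(46269*(-1/57726) + 254232) = √(-5141/6414 + 254232) = √(1630638907/6414) = √10458917949498/6414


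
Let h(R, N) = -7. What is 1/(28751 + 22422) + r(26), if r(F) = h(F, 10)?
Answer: -358210/51173 ≈ -7.0000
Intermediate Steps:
r(F) = -7
1/(28751 + 22422) + r(26) = 1/(28751 + 22422) - 7 = 1/51173 - 7 = -358210/51173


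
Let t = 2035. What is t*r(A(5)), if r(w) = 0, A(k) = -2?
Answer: 0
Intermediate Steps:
t*r(A(5)) = 2035*0 = 0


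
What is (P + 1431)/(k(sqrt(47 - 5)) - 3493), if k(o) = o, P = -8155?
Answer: 3355276/1743001 + 6724*sqrt(42)/12201007 ≈ 1.9286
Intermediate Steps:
(P + 1431)/(k(sqrt(47 - 5)) - 3493) = (-8155 + 1431)/(sqrt(47 - 5) - 3493) = -6724/(sqrt(42) - 3493) = -6724/(-3493 + sqrt(42))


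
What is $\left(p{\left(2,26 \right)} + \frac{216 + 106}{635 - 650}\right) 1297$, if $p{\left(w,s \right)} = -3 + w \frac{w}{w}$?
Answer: $- \frac{437089}{15} \approx -29139.0$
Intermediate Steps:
$p{\left(w,s \right)} = -3 + w$ ($p{\left(w,s \right)} = -3 + w 1 = -3 + w$)
$\left(p{\left(2,26 \right)} + \frac{216 + 106}{635 - 650}\right) 1297 = \left(\left(-3 + 2\right) + \frac{216 + 106}{635 - 650}\right) 1297 = \left(-1 + \frac{322}{-15}\right) 1297 = \left(-1 + 322 \left(- \frac{1}{15}\right)\right) 1297 = \left(-1 - \frac{322}{15}\right) 1297 = \left(- \frac{337}{15}\right) 1297 = - \frac{437089}{15}$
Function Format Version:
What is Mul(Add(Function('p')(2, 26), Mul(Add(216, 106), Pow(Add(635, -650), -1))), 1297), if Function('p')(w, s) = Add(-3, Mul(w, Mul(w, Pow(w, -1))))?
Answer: Rational(-437089, 15) ≈ -29139.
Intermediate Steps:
Function('p')(w, s) = Add(-3, w) (Function('p')(w, s) = Add(-3, Mul(w, 1)) = Add(-3, w))
Mul(Add(Function('p')(2, 26), Mul(Add(216, 106), Pow(Add(635, -650), -1))), 1297) = Mul(Add(Add(-3, 2), Mul(Add(216, 106), Pow(Add(635, -650), -1))), 1297) = Mul(Add(-1, Mul(322, Pow(-15, -1))), 1297) = Mul(Add(-1, Mul(322, Rational(-1, 15))), 1297) = Mul(Add(-1, Rational(-322, 15)), 1297) = Mul(Rational(-337, 15), 1297) = Rational(-437089, 15)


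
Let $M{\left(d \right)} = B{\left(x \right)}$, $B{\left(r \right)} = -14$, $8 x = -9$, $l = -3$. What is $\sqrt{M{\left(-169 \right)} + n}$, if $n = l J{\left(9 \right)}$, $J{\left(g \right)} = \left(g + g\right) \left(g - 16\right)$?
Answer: $2 \sqrt{91} \approx 19.079$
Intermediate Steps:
$x = - \frac{9}{8}$ ($x = \frac{1}{8} \left(-9\right) = - \frac{9}{8} \approx -1.125$)
$M{\left(d \right)} = -14$
$J{\left(g \right)} = 2 g \left(-16 + g\right)$
$n = 378$ ($n = - 3 \cdot 2 \cdot 9 \left(-16 + 9\right) = - 3 \cdot 2 \cdot 9 \left(-7\right) = \left(-3\right) \left(-126\right) = 378$)
$\sqrt{M{\left(-169 \right)} + n} = \sqrt{-14 + 378} = \sqrt{364} = 2 \sqrt{91}$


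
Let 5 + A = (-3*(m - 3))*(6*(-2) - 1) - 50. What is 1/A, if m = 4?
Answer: -1/16 ≈ -0.062500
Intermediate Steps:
A = -16 (A = -5 + ((-3*(4 - 3))*(6*(-2) - 1) - 50) = -5 + ((-3*1)*(-12 - 1) - 50) = -5 + (-3*(-13) - 50) = -5 + (39 - 50) = -5 - 11 = -16)
1/A = 1/(-16) = -1/16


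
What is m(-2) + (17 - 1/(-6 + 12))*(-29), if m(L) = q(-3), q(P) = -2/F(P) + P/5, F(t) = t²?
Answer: -44009/90 ≈ -488.99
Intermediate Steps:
q(P) = -2/P² + P/5
m(L) = -37/45 (m(L) = -2/(-3)² + (⅕)*(-3) = -2*⅑ - ⅗ = -2/9 - ⅗ = -37/45)
m(-2) + (17 - 1/(-6 + 12))*(-29) = -37/45 + (17 - 1/(-6 + 12))*(-29) = -37/45 + (17 - 1/6)*(-29) = -37/45 + (17 - 1*⅙)*(-29) = -37/45 + (17 - ⅙)*(-29) = -37/45 + (101/6)*(-29) = -37/45 - 2929/6 = -44009/90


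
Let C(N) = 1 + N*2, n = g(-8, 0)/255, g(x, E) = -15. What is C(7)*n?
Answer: -15/17 ≈ -0.88235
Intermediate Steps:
n = -1/17 (n = -15/255 = -15*1/255 = -1/17 ≈ -0.058824)
C(N) = 1 + 2*N
C(7)*n = (1 + 2*7)*(-1/17) = (1 + 14)*(-1/17) = 15*(-1/17) = -15/17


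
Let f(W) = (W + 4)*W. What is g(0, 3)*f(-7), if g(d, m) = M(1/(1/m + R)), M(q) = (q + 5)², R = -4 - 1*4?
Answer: 263424/529 ≈ 497.97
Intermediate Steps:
R = -8 (R = -4 - 4 = -8)
M(q) = (5 + q)²
g(d, m) = (5 + 1/(-8 + 1/m))² (g(d, m) = (5 + 1/(1/m - 8))² = (5 + 1/(-8 + 1/m))²)
f(W) = W*(4 + W) (f(W) = (4 + W)*W = W*(4 + W))
g(0, 3)*f(-7) = ((5 - 39*3)²/(-1 + 8*3)²)*(-7*(4 - 7)) = ((5 - 117)²/(-1 + 24)²)*(-7*(-3)) = ((-112)²/23²)*21 = ((1/529)*12544)*21 = (12544/529)*21 = 263424/529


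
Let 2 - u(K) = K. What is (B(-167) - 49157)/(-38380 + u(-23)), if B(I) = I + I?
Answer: 16497/12785 ≈ 1.2903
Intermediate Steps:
u(K) = 2 - K
B(I) = 2*I
(B(-167) - 49157)/(-38380 + u(-23)) = (2*(-167) - 49157)/(-38380 + (2 - 1*(-23))) = (-334 - 49157)/(-38380 + (2 + 23)) = -49491/(-38380 + 25) = -49491/(-38355) = -49491*(-1/38355) = 16497/12785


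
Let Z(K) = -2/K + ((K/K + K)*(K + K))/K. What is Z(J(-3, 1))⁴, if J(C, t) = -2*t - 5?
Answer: 45212176/2401 ≈ 18831.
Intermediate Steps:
J(C, t) = -5 - 2*t
Z(K) = 2 - 2/K + 2*K (Z(K) = -2/K + ((1 + K)*(2*K))/K = -2/K + (2*K*(1 + K))/K = -2/K + (2 + 2*K) = 2 - 2/K + 2*K)
Z(J(-3, 1))⁴ = (2 - 2/(-5 - 2*1) + 2*(-5 - 2*1))⁴ = (2 - 2/(-5 - 2) + 2*(-5 - 2))⁴ = (2 - 2/(-7) + 2*(-7))⁴ = (2 - 2*(-⅐) - 14)⁴ = (2 + 2/7 - 14)⁴ = (-82/7)⁴ = 45212176/2401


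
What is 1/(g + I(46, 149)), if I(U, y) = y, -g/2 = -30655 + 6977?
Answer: 1/47505 ≈ 2.1050e-5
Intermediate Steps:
g = 47356 (g = -2*(-30655 + 6977) = -2*(-23678) = 47356)
1/(g + I(46, 149)) = 1/(47356 + 149) = 1/47505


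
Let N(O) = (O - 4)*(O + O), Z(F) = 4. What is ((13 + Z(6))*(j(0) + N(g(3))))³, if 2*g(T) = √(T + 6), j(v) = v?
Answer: -16581375/8 ≈ -2.0727e+6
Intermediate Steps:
g(T) = √(6 + T)/2 (g(T) = √(T + 6)/2 = √(6 + T)/2)
N(O) = 2*O*(-4 + O) (N(O) = (-4 + O)*(2*O) = 2*O*(-4 + O))
((13 + Z(6))*(j(0) + N(g(3))))³ = ((13 + 4)*(0 + 2*(√(6 + 3)/2)*(-4 + √(6 + 3)/2)))³ = (17*(0 + 2*(√9/2)*(-4 + √9/2)))³ = (17*(0 + 2*((½)*3)*(-4 + (½)*3)))³ = (17*(0 + 2*(3/2)*(-4 + 3/2)))³ = (17*(0 + 2*(3/2)*(-5/2)))³ = (17*(0 - 15/2))³ = (17*(-15/2))³ = (-255/2)³ = -16581375/8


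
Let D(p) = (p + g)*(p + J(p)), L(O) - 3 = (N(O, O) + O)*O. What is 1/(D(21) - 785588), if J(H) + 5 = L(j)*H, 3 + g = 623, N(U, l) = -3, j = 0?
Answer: -1/734949 ≈ -1.3606e-6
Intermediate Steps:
g = 620 (g = -3 + 623 = 620)
L(O) = 3 + O*(-3 + O) (L(O) = 3 + (-3 + O)*O = 3 + O*(-3 + O))
J(H) = -5 + 3*H (J(H) = -5 + (3 + 0² - 3*0)*H = -5 + (3 + 0 + 0)*H = -5 + 3*H)
D(p) = (-5 + 4*p)*(620 + p) (D(p) = (p + 620)*(p + (-5 + 3*p)) = (620 + p)*(-5 + 4*p) = (-5 + 4*p)*(620 + p))
1/(D(21) - 785588) = 1/((-3100 + 4*21² + 2475*21) - 785588) = 1/((-3100 + 4*441 + 51975) - 785588) = 1/((-3100 + 1764 + 51975) - 785588) = 1/(50639 - 785588) = 1/(-734949) = -1/734949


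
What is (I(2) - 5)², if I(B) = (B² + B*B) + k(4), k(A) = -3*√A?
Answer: 9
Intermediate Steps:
I(B) = -6 + 2*B² (I(B) = (B² + B*B) - 3*√4 = (B² + B²) - 3*2 = 2*B² - 6 = -6 + 2*B²)
(I(2) - 5)² = ((-6 + 2*2²) - 5)² = ((-6 + 2*4) - 5)² = ((-6 + 8) - 5)² = (2 - 5)² = (-3)² = 9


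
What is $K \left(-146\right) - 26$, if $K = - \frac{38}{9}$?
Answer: $\frac{5314}{9} \approx 590.44$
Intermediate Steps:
$K = - \frac{38}{9}$ ($K = \left(-38\right) \frac{1}{9} = - \frac{38}{9} \approx -4.2222$)
$K \left(-146\right) - 26 = \left(- \frac{38}{9}\right) \left(-146\right) - 26 = \frac{5548}{9} - 26 = \frac{5314}{9}$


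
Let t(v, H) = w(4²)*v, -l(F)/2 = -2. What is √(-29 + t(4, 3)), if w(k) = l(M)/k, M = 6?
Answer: 2*I*√7 ≈ 5.2915*I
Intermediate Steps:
l(F) = 4 (l(F) = -2*(-2) = 4)
w(k) = 4/k
t(v, H) = v/4 (t(v, H) = (4/(4²))*v = (4/16)*v = (4*(1/16))*v = v/4)
√(-29 + t(4, 3)) = √(-29 + (¼)*4) = √(-29 + 1) = √(-28) = 2*I*√7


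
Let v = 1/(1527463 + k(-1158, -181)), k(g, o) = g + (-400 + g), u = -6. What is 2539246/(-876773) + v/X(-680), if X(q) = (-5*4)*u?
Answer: -464604925614667/160422840171720 ≈ -2.8961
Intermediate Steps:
k(g, o) = -400 + 2*g
v = 1/1524747 (v = 1/(1527463 + (-400 + 2*(-1158))) = 1/(1527463 + (-400 - 2316)) = 1/(1527463 - 2716) = 1/1524747 ≈ 6.5585e-7)
X(q) = 120 (X(q) = -5*4*(-6) = -20*(-6) = 120)
2539246/(-876773) + v/X(-680) = 2539246/(-876773) + (1/1524747)/120 = 2539246*(-1/876773) + (1/1524747)*(1/120) = -2539246/876773 + 1/182969640 = -464604925614667/160422840171720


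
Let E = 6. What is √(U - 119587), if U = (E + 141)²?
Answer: I*√97978 ≈ 313.01*I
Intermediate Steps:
U = 21609 (U = (6 + 141)² = 147² = 21609)
√(U - 119587) = √(21609 - 119587) = √(-97978) = I*√97978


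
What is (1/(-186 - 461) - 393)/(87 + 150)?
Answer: -254272/153339 ≈ -1.6582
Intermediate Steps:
(1/(-186 - 461) - 393)/(87 + 150) = (1/(-647) - 393)/237 = (-1/647 - 393)*(1/237) = -254272/647*1/237 = -254272/153339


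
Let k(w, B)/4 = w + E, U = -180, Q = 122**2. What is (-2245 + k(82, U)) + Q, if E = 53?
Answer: 13179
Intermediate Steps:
Q = 14884
k(w, B) = 212 + 4*w (k(w, B) = 4*(w + 53) = 4*(53 + w) = 212 + 4*w)
(-2245 + k(82, U)) + Q = (-2245 + (212 + 4*82)) + 14884 = (-2245 + (212 + 328)) + 14884 = (-2245 + 540) + 14884 = -1705 + 14884 = 13179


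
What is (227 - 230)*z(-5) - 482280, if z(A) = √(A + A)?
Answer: -482280 - 3*I*√10 ≈ -4.8228e+5 - 9.4868*I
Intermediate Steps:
z(A) = √2*√A (z(A) = √(2*A) = √2*√A)
(227 - 230)*z(-5) - 482280 = (227 - 230)*(√2*√(-5)) - 482280 = -3*√2*I*√5 - 482280 = -3*I*√10 - 482280 = -482280 - 3*I*√10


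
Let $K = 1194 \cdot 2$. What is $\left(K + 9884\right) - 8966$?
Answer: $3306$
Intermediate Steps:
$K = 2388$
$\left(K + 9884\right) - 8966 = \left(2388 + 9884\right) - 8966 = 12272 - 8966 = 3306$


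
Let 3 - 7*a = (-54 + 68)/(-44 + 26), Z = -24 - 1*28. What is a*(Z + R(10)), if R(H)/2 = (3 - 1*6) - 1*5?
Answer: -2312/63 ≈ -36.698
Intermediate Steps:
Z = -52 (Z = -24 - 28 = -52)
R(H) = -16 (R(H) = 2*((3 - 1*6) - 1*5) = 2*((3 - 6) - 5) = 2*(-3 - 5) = 2*(-8) = -16)
a = 34/63 (a = 3/7 - (-54 + 68)/(7*(-44 + 26)) = 3/7 - 2/(-18) = 3/7 - 2*(-1)/18 = 3/7 - ⅐*(-7/9) = 3/7 + ⅑ = 34/63 ≈ 0.53968)
a*(Z + R(10)) = 34*(-52 - 16)/63 = (34/63)*(-68) = -2312/63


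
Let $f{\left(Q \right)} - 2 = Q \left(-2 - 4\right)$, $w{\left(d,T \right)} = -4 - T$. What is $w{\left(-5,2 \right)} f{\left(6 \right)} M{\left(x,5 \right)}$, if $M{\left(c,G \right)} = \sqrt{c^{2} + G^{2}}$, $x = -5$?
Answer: $1020 \sqrt{2} \approx 1442.5$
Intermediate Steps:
$M{\left(c,G \right)} = \sqrt{G^{2} + c^{2}}$
$f{\left(Q \right)} = 2 - 6 Q$ ($f{\left(Q \right)} = 2 + Q \left(-2 - 4\right) = 2 + Q \left(-6\right) = 2 - 6 Q$)
$w{\left(-5,2 \right)} f{\left(6 \right)} M{\left(x,5 \right)} = \left(-4 - 2\right) \left(2 - 36\right) \sqrt{5^{2} + \left(-5\right)^{2}} = \left(-4 - 2\right) \left(2 - 36\right) \sqrt{25 + 25} = \left(-6\right) \left(-34\right) \sqrt{50} = 204 \cdot 5 \sqrt{2} = 1020 \sqrt{2}$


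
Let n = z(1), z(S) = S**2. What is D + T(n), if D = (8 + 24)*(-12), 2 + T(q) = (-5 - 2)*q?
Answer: -393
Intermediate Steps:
n = 1 (n = 1**2 = 1)
T(q) = -2 - 7*q (T(q) = -2 + (-5 - 2)*q = -2 - 7*q)
D = -384 (D = 32*(-12) = -384)
D + T(n) = -384 + (-2 - 7*1) = -384 + (-2 - 7) = -384 - 9 = -393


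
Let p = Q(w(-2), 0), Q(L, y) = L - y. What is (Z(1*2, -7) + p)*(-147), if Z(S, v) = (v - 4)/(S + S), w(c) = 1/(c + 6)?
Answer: 735/2 ≈ 367.50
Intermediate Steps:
w(c) = 1/(6 + c)
Z(S, v) = (-4 + v)/(2*S) (Z(S, v) = (-4 + v)/((2*S)) = (-4 + v)*(1/(2*S)) = (-4 + v)/(2*S))
p = 1/4 (p = 1/(6 - 2) - 1*0 = 1/4 + 0 = 1/4 ≈ 0.25000)
(Z(1*2, -7) + p)*(-147) = ((-4 - 7)/(2*((1*2))) + 1/4)*(-147) = ((1/2)*(-11)/2 + 1/4)*(-147) = ((1/2)*(1/2)*(-11) + 1/4)*(-147) = (-11/4 + 1/4)*(-147) = -5/2*(-147) = 735/2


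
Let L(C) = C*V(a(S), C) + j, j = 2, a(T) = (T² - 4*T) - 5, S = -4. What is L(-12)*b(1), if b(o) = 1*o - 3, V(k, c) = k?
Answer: 644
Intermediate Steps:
a(T) = -5 + T² - 4*T
L(C) = 2 + 27*C (L(C) = C*(-5 + (-4)² - 4*(-4)) + 2 = C*(-5 + 16 + 16) + 2 = C*27 + 2 = 27*C + 2 = 2 + 27*C)
b(o) = -3 + o (b(o) = o - 3 = -3 + o)
L(-12)*b(1) = (2 + 27*(-12))*(-3 + 1) = (2 - 324)*(-2) = -322*(-2) = 644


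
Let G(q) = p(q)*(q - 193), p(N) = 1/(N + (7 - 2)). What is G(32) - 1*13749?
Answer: -508874/37 ≈ -13753.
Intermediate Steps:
p(N) = 1/(5 + N) (p(N) = 1/(N + 5) = 1/(5 + N))
G(q) = (-193 + q)/(5 + q) (G(q) = (q - 193)/(5 + q) = (-193 + q)/(5 + q))
G(32) - 1*13749 = (-193 + 32)/(5 + 32) - 1*13749 = -161/37 - 13749 = -508874/37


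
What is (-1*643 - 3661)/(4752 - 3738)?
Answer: -2152/507 ≈ -4.2446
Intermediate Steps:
(-1*643 - 3661)/(4752 - 3738) = (-643 - 3661)/1014 = -4304*1/1014 = -2152/507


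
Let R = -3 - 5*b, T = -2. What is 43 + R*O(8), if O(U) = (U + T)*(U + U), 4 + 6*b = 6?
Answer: -405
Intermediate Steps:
b = 1/3 (b = -2/3 + (1/6)*6 = -2/3 + 1 = 1/3 ≈ 0.33333)
O(U) = 2*U*(-2 + U) (O(U) = (U - 2)*(U + U) = (-2 + U)*(2*U) = 2*U*(-2 + U))
R = -14/3 (R = -3 - 5*1/3 = -3 - 5/3 = -14/3 ≈ -4.6667)
43 + R*O(8) = 43 - 28*8*(-2 + 8)/3 = 43 - 28*8*6/3 = 43 - 14/3*96 = 43 - 448 = -405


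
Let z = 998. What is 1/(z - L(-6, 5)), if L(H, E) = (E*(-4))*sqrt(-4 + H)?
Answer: 499/500002 - 5*I*sqrt(10)/250001 ≈ 0.000998 - 6.3245e-5*I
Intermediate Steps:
L(H, E) = -4*E*sqrt(-4 + H) (L(H, E) = (-4*E)*sqrt(-4 + H) = -4*E*sqrt(-4 + H))
1/(z - L(-6, 5)) = 1/(998 - (-4)*5*sqrt(-4 - 6)) = 1/(998 - (-4)*5*sqrt(-10)) = 1/(998 - (-4)*5*I*sqrt(10)) = 1/(998 - (-20)*I*sqrt(10)) = 1/(998 + 20*I*sqrt(10))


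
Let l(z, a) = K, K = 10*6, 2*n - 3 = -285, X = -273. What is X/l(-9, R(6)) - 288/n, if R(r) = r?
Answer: -2357/940 ≈ -2.5074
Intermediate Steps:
n = -141 (n = 3/2 + (1/2)*(-285) = 3/2 - 285/2 = -141)
K = 60
l(z, a) = 60
X/l(-9, R(6)) - 288/n = -273/60 - 288/(-141) = -273*1/60 - 288*(-1/141) = -91/20 + 96/47 = -2357/940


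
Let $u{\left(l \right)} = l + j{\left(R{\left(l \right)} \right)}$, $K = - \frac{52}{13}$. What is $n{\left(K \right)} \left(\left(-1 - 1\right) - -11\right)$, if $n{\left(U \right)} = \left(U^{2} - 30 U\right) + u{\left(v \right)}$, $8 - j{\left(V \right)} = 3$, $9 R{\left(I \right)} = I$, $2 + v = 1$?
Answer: $1260$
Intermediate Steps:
$v = -1$ ($v = -2 + 1 = -1$)
$R{\left(I \right)} = \frac{I}{9}$
$j{\left(V \right)} = 5$ ($j{\left(V \right)} = 8 - 3 = 5$)
$K = -4$ ($K = \left(-52\right) \frac{1}{13} = -4$)
$u{\left(l \right)} = 5 + l$ ($u{\left(l \right)} = l + 5 = 5 + l$)
$n{\left(U \right)} = 4 + U^{2} - 30 U$ ($n{\left(U \right)} = \left(U^{2} - 30 U\right) + \left(5 - 1\right) = \left(U^{2} - 30 U\right) + 4 = 4 + U^{2} - 30 U$)
$n{\left(K \right)} \left(\left(-1 - 1\right) - -11\right) = \left(4 + \left(-4\right)^{2} - -120\right) \left(\left(-1 - 1\right) - -11\right) = \left(4 + 16 + 120\right) \left(-2 + 11\right) = 140 \cdot 9 = 1260$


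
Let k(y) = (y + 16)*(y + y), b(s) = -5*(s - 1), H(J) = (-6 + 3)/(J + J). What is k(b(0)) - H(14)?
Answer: 5883/28 ≈ 210.11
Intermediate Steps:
H(J) = -3/(2*J) (H(J) = -3*1/(2*J) = -3/(2*J))
b(s) = 5 - 5*s (b(s) = -5*(-1 + s) = 5 - 5*s)
k(y) = 2*y*(16 + y) (k(y) = (16 + y)*(2*y) = 2*y*(16 + y))
k(b(0)) - H(14) = 2*(5 - 5*0)*(16 + (5 - 5*0)) - (-3)/(2*14) = 2*(5 + 0)*(16 + (5 + 0)) - (-3)/(2*14) = 2*5*(16 + 5) - 1*(-3/28) = 2*5*21 + 3/28 = 210 + 3/28 = 5883/28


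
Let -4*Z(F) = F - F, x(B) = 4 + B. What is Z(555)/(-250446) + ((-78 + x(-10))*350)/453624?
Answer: -1225/18901 ≈ -0.064811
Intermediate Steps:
Z(F) = 0 (Z(F) = -(F - F)/4 = -¼*0 = 0)
Z(555)/(-250446) + ((-78 + x(-10))*350)/453624 = 0/(-250446) + ((-78 + (4 - 10))*350)/453624 = 0*(-1/250446) + ((-78 - 6)*350)*(1/453624) = 0 - 84*350*(1/453624) = 0 - 29400*1/453624 = 0 - 1225/18901 = -1225/18901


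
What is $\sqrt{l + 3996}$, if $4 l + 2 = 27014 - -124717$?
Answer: $\frac{\sqrt{167713}}{2} \approx 204.76$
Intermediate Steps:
$l = \frac{151729}{4}$ ($l = - \frac{1}{2} + \frac{27014 - -124717}{4} = - \frac{1}{2} + \frac{27014 + 124717}{4} = - \frac{1}{2} + \frac{1}{4} \cdot 151731 = - \frac{1}{2} + \frac{151731}{4} = \frac{151729}{4} \approx 37932.0$)
$\sqrt{l + 3996} = \sqrt{\frac{151729}{4} + 3996} = \sqrt{\frac{167713}{4}} = \frac{\sqrt{167713}}{2}$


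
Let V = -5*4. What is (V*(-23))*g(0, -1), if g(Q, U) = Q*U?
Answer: 0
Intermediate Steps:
V = -20
(V*(-23))*g(0, -1) = (-20*(-23))*(0*(-1)) = 460*0 = 0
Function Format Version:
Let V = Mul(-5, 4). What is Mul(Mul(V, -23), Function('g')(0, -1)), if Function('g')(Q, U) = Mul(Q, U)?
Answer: 0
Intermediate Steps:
V = -20
Mul(Mul(V, -23), Function('g')(0, -1)) = Mul(Mul(-20, -23), Mul(0, -1)) = Mul(460, 0) = 0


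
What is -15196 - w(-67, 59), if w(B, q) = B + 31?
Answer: -15160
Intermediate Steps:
w(B, q) = 31 + B
-15196 - w(-67, 59) = -15196 - (31 - 67) = -15196 - 1*(-36) = -15196 + 36 = -15160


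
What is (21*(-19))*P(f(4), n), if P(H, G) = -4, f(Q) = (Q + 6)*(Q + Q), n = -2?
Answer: 1596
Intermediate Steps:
f(Q) = 2*Q*(6 + Q) (f(Q) = (6 + Q)*(2*Q) = 2*Q*(6 + Q))
(21*(-19))*P(f(4), n) = (21*(-19))*(-4) = -399*(-4) = 1596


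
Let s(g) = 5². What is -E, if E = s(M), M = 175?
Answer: -25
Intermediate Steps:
s(g) = 25
E = 25
-E = -1*25 = -25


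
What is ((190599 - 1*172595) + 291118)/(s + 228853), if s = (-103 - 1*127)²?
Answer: 309122/281753 ≈ 1.0971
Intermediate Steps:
s = 52900 (s = (-103 - 127)² = (-230)² = 52900)
((190599 - 1*172595) + 291118)/(s + 228853) = ((190599 - 1*172595) + 291118)/(52900 + 228853) = ((190599 - 172595) + 291118)/281753 = (18004 + 291118)*(1/281753) = 309122*(1/281753) = 309122/281753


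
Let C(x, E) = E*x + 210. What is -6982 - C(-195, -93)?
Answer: -25327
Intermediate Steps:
C(x, E) = 210 + E*x
-6982 - C(-195, -93) = -6982 - (210 - 93*(-195)) = -6982 - (210 + 18135) = -6982 - 1*18345 = -6982 - 18345 = -25327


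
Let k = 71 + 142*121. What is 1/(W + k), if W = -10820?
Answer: 1/6433 ≈ 0.00015545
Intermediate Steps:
k = 17253 (k = 71 + 17182 = 17253)
1/(W + k) = 1/(-10820 + 17253) = 1/6433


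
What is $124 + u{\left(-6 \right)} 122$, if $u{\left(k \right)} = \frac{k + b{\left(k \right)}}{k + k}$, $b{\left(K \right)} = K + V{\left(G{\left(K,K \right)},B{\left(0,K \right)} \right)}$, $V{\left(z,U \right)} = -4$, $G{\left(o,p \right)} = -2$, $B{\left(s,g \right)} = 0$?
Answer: $\frac{860}{3} \approx 286.67$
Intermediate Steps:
$b{\left(K \right)} = -4 + K$ ($b{\left(K \right)} = K - 4 = -4 + K$)
$u{\left(k \right)} = \frac{-4 + 2 k}{2 k}$ ($u{\left(k \right)} = \frac{k + \left(-4 + k\right)}{k + k} = \frac{-4 + 2 k}{2 k}$)
$124 + u{\left(-6 \right)} 122 = 124 + \frac{-2 - 6}{-6} \cdot 122 = 124 + \left(- \frac{1}{6}\right) \left(-8\right) 122 = 124 + \frac{4}{3} \cdot 122 = 124 + \frac{488}{3} = \frac{860}{3}$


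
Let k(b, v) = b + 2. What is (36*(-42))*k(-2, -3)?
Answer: 0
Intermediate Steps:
k(b, v) = 2 + b
(36*(-42))*k(-2, -3) = (36*(-42))*(2 - 2) = -1512*0 = 0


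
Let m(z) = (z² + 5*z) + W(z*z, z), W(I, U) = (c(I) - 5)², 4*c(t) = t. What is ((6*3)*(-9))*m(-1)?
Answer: -24057/8 ≈ -3007.1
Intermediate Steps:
c(t) = t/4
W(I, U) = (-5 + I/4)² (W(I, U) = (I/4 - 5)² = (-5 + I/4)²)
m(z) = z² + 5*z + (-20 + z²)²/16 (m(z) = (z² + 5*z) + (-20 + z*z)²/16 = (z² + 5*z) + (-20 + z²)²/16 = z² + 5*z + (-20 + z²)²/16)
((6*3)*(-9))*m(-1) = ((6*3)*(-9))*(25 + 5*(-1) - 3/2*(-1)² + (1/16)*(-1)⁴) = (18*(-9))*(25 - 5 - 3/2*1 + (1/16)*1) = -162*(25 - 5 - 3/2 + 1/16) = -162*297/16 = -24057/8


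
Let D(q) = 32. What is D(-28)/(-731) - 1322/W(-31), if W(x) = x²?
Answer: -997134/702491 ≈ -1.4194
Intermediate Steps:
D(-28)/(-731) - 1322/W(-31) = 32/(-731) - 1322/((-31)²) = 32*(-1/731) - 1322/961 = -32/731 - 1322*1/961 = -32/731 - 1322/961 = -997134/702491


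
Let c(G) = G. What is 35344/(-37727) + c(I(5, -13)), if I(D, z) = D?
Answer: 153291/37727 ≈ 4.0632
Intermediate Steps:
35344/(-37727) + c(I(5, -13)) = 35344/(-37727) + 5 = 35344*(-1/37727) + 5 = -35344/37727 + 5 = 153291/37727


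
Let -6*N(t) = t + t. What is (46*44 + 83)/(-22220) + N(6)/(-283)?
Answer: -551841/6288260 ≈ -0.087757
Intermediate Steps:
N(t) = -t/3 (N(t) = -(t + t)/6 = -t/3)
(46*44 + 83)/(-22220) + N(6)/(-283) = (46*44 + 83)/(-22220) - ⅓*6/(-283) = (2024 + 83)*(-1/22220) - 2*(-1/283) = 2107*(-1/22220) + 2/283 = -2107/22220 + 2/283 = -551841/6288260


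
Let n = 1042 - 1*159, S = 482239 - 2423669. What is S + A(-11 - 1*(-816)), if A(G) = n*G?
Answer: -1230615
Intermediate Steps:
S = -1941430
n = 883 (n = 1042 - 159 = 883)
A(G) = 883*G
S + A(-11 - 1*(-816)) = -1941430 + 883*(-11 - 1*(-816)) = -1941430 + 883*(-11 + 816) = -1941430 + 883*805 = -1941430 + 710815 = -1230615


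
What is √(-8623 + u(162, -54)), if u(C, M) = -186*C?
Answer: I*√38755 ≈ 196.86*I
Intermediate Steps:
√(-8623 + u(162, -54)) = √(-8623 - 186*162) = √(-8623 - 30132) = √(-38755) = I*√38755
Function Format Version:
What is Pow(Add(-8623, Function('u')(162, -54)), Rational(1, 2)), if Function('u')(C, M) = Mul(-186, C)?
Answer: Mul(I, Pow(38755, Rational(1, 2))) ≈ Mul(196.86, I)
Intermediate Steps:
Pow(Add(-8623, Function('u')(162, -54)), Rational(1, 2)) = Pow(Add(-8623, Mul(-186, 162)), Rational(1, 2)) = Pow(Add(-8623, -30132), Rational(1, 2)) = Pow(-38755, Rational(1, 2)) = Mul(I, Pow(38755, Rational(1, 2)))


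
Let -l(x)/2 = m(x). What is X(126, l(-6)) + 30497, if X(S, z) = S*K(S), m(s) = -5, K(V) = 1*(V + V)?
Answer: 62249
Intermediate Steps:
K(V) = 2*V (K(V) = 1*(2*V) = 2*V)
l(x) = 10 (l(x) = -2*(-5) = 10)
X(S, z) = 2*S**2 (X(S, z) = S*(2*S) = 2*S**2)
X(126, l(-6)) + 30497 = 2*126**2 + 30497 = 2*15876 + 30497 = 31752 + 30497 = 62249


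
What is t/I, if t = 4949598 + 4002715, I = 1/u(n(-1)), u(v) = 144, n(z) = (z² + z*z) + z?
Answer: 1289133072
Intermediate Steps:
n(z) = z + 2*z² (n(z) = (z² + z²) + z = 2*z² + z = z + 2*z²)
I = 1/144 ≈ 0.0069444
t = 8952313
t/I = 8952313/(1/144) = 8952313*144 = 1289133072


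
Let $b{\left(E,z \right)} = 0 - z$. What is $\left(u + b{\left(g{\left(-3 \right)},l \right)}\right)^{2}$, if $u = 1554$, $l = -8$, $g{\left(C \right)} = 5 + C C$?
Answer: $2439844$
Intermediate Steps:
$g{\left(C \right)} = 5 + C^{2}$
$b{\left(E,z \right)} = - z$
$\left(u + b{\left(g{\left(-3 \right)},l \right)}\right)^{2} = \left(1554 - -8\right)^{2} = \left(1554 + 8\right)^{2} = 1562^{2} = 2439844$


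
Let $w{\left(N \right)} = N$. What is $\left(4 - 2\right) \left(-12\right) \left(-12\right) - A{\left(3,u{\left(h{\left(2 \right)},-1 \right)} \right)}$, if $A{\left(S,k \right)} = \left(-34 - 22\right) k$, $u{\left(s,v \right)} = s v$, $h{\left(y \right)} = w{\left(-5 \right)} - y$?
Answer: $680$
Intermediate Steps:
$h{\left(y \right)} = -5 - y$
$A{\left(S,k \right)} = - 56 k$ ($A{\left(S,k \right)} = \left(-34 - 22\right) k = - 56 k$)
$\left(4 - 2\right) \left(-12\right) \left(-12\right) - A{\left(3,u{\left(h{\left(2 \right)},-1 \right)} \right)} = \left(4 - 2\right) \left(-12\right) \left(-12\right) - - 56 \left(-5 - 2\right) \left(-1\right) = 2 \left(-12\right) \left(-12\right) - - 56 \left(-5 - 2\right) \left(-1\right) = \left(-24\right) \left(-12\right) - - 56 \left(\left(-7\right) \left(-1\right)\right) = 288 - \left(-56\right) 7 = 288 - -392 = 288 + 392 = 680$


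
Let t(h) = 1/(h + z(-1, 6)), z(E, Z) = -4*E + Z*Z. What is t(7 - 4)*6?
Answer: 6/43 ≈ 0.13953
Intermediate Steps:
z(E, Z) = Z² - 4*E (z(E, Z) = -4*E + Z² = Z² - 4*E)
t(h) = 1/(40 + h) (t(h) = 1/(h + (6² - 4*(-1))) = 1/(h + (36 + 4)) = 1/(h + 40) = 1/(40 + h))
t(7 - 4)*6 = 6/(40 + (7 - 4)) = 6/(40 + 3) = 6/43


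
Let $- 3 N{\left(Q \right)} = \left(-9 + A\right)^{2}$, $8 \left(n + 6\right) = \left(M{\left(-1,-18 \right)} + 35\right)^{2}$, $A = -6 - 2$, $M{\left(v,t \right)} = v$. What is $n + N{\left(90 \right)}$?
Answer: $\frac{253}{6} \approx 42.167$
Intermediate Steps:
$A = -8$
$n = \frac{277}{2}$ ($n = -6 + \frac{\left(-1 + 35\right)^{2}}{8} = -6 + \frac{34^{2}}{8} = -6 + \frac{1}{8} \cdot 1156 = -6 + \frac{289}{2} = \frac{277}{2} \approx 138.5$)
$N{\left(Q \right)} = - \frac{289}{3}$ ($N{\left(Q \right)} = - \frac{\left(-9 - 8\right)^{2}}{3} = - \frac{\left(-17\right)^{2}}{3} = \left(- \frac{1}{3}\right) 289 = - \frac{289}{3}$)
$n + N{\left(90 \right)} = \frac{277}{2} - \frac{289}{3} = \frac{253}{6}$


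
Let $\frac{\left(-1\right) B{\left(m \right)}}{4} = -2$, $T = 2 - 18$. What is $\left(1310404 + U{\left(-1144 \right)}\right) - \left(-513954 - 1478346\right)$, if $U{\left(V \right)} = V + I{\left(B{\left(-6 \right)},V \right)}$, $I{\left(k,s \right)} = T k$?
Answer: $3301432$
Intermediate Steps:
$T = -16$ ($T = 2 - 18 = -16$)
$B{\left(m \right)} = 8$ ($B{\left(m \right)} = \left(-4\right) \left(-2\right) = 8$)
$I{\left(k,s \right)} = - 16 k$
$U{\left(V \right)} = -128 + V$ ($U{\left(V \right)} = V - 128 = -128 + V$)
$\left(1310404 + U{\left(-1144 \right)}\right) - \left(-513954 - 1478346\right) = \left(1310404 - 1272\right) - \left(-513954 - 1478346\right) = \left(1310404 - 1272\right) - -1992300 = 1309132 + 1992300 = 3301432$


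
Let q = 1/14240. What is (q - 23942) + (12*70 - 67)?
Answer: -329926559/14240 ≈ -23169.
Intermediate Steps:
q = 1/14240 ≈ 7.0225e-5
(q - 23942) + (12*70 - 67) = (1/14240 - 23942) + (12*70 - 67) = -340934079/14240 + (840 - 67) = -340934079/14240 + 773 = -329926559/14240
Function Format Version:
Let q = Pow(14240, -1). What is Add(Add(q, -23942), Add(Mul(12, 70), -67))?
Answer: Rational(-329926559, 14240) ≈ -23169.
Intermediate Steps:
q = Rational(1, 14240) ≈ 7.0225e-5
Add(Add(q, -23942), Add(Mul(12, 70), -67)) = Add(Add(Rational(1, 14240), -23942), Add(Mul(12, 70), -67)) = Add(Rational(-340934079, 14240), Add(840, -67)) = Add(Rational(-340934079, 14240), 773) = Rational(-329926559, 14240)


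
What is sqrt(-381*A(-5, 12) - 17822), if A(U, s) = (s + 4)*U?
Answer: sqrt(12658) ≈ 112.51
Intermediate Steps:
A(U, s) = U*(4 + s) (A(U, s) = (4 + s)*U = U*(4 + s))
sqrt(-381*A(-5, 12) - 17822) = sqrt(-(-1905)*(4 + 12) - 17822) = sqrt(-(-1905)*16 - 17822) = sqrt(-381*(-80) - 17822) = sqrt(30480 - 17822) = sqrt(12658)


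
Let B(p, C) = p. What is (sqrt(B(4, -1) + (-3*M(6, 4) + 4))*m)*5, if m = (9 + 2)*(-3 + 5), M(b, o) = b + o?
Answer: 110*I*sqrt(22) ≈ 515.95*I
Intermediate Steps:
m = 22 (m = 11*2 = 22)
(sqrt(B(4, -1) + (-3*M(6, 4) + 4))*m)*5 = (sqrt(4 + (-3*(6 + 4) + 4))*22)*5 = (sqrt(4 + (-3*10 + 4))*22)*5 = (sqrt(4 + (-30 + 4))*22)*5 = (sqrt(4 - 26)*22)*5 = (sqrt(-22)*22)*5 = ((I*sqrt(22))*22)*5 = (22*I*sqrt(22))*5 = 110*I*sqrt(22)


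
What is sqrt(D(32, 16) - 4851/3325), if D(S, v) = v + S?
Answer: sqrt(420033)/95 ≈ 6.8221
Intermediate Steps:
D(S, v) = S + v
sqrt(D(32, 16) - 4851/3325) = sqrt((32 + 16) - 4851/3325) = sqrt(48 - 4851*1/3325) = sqrt(48 - 693/475) = sqrt(22107/475) = sqrt(420033)/95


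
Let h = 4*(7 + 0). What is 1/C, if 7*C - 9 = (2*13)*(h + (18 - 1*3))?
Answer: 1/161 ≈ 0.0062112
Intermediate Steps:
h = 28 (h = 4*7 = 28)
C = 161 (C = 9/7 + ((2*13)*(28 + (18 - 1*3)))/7 = 9/7 + (26*(28 + (18 - 3)))/7 = 9/7 + (26*(28 + 15))/7 = 9/7 + (26*43)/7 = 9/7 + (1/7)*1118 = 9/7 + 1118/7 = 161)
1/C = 1/161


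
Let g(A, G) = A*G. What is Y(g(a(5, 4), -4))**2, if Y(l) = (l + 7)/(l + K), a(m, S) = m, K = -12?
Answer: 169/1024 ≈ 0.16504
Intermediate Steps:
Y(l) = (7 + l)/(-12 + l) (Y(l) = (l + 7)/(l - 12) = (7 + l)/(-12 + l))
Y(g(a(5, 4), -4))**2 = ((7 + 5*(-4))/(-12 + 5*(-4)))**2 = ((7 - 20)/(-12 - 20))**2 = (-13/(-32))**2 = (-1/32*(-13))**2 = (13/32)**2 = 169/1024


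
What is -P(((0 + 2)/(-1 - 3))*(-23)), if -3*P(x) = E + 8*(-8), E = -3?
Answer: -67/3 ≈ -22.333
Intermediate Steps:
P(x) = 67/3 (P(x) = -(-3 + 8*(-8))/3 = -(-3 - 64)/3 = -⅓*(-67) = 67/3)
-P(((0 + 2)/(-1 - 3))*(-23)) = -1*67/3 = -67/3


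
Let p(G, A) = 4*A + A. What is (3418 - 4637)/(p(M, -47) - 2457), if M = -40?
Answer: 1219/2692 ≈ 0.45282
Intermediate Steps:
p(G, A) = 5*A
(3418 - 4637)/(p(M, -47) - 2457) = (3418 - 4637)/(5*(-47) - 2457) = -1219/(-235 - 2457) = -1219/(-2692) = -1219*(-1/2692) = 1219/2692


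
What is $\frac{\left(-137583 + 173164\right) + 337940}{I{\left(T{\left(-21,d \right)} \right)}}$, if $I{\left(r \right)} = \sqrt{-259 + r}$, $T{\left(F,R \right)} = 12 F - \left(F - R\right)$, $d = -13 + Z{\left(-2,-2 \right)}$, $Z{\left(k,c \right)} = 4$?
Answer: $- \frac{373521 i \sqrt{499}}{499} \approx - 16721.0 i$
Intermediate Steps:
$d = -9$ ($d = -13 + 4 = -9$)
$T{\left(F,R \right)} = R + 11 F$
$\frac{\left(-137583 + 173164\right) + 337940}{I{\left(T{\left(-21,d \right)} \right)}} = \frac{\left(-137583 + 173164\right) + 337940}{\sqrt{-259 + \left(-9 + 11 \left(-21\right)\right)}} = \frac{35581 + 337940}{\sqrt{-259 - 240}} = \frac{373521}{\sqrt{-259 - 240}} = \frac{373521}{\sqrt{-499}} = \frac{373521}{i \sqrt{499}} = 373521 \left(- \frac{i \sqrt{499}}{499}\right) = - \frac{373521 i \sqrt{499}}{499}$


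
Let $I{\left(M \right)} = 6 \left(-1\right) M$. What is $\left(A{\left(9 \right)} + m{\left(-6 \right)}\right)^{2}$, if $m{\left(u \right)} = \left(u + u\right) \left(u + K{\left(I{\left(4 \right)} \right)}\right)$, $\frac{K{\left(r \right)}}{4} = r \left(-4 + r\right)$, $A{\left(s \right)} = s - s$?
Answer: $1035809856$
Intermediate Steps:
$I{\left(M \right)} = - 6 M$
$A{\left(s \right)} = 0$
$K{\left(r \right)} = 4 r \left(-4 + r\right)$
$m{\left(u \right)} = 2 u \left(2688 + u\right)$ ($m{\left(u \right)} = \left(u + u\right) \left(u + 4 \left(\left(-6\right) 4\right) \left(-4 - 24\right)\right) = 2 u \left(u + 4 \left(-24\right) \left(-4 - 24\right)\right) = 2 u \left(u + 4 \left(-24\right) \left(-28\right)\right) = 2 u \left(u + 2688\right) = 2 u \left(2688 + u\right)$)
$\left(A{\left(9 \right)} + m{\left(-6 \right)}\right)^{2} = \left(0 + 2 \left(-6\right) \left(2688 - 6\right)\right)^{2} = \left(0 + 2 \left(-6\right) 2682\right)^{2} = \left(0 - 32184\right)^{2} = \left(-32184\right)^{2} = 1035809856$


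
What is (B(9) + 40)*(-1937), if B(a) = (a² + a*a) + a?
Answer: -408707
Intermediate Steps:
B(a) = a + 2*a² (B(a) = (a² + a²) + a = 2*a² + a = a + 2*a²)
(B(9) + 40)*(-1937) = (9*(1 + 2*9) + 40)*(-1937) = (9*(1 + 18) + 40)*(-1937) = (9*19 + 40)*(-1937) = (171 + 40)*(-1937) = 211*(-1937) = -408707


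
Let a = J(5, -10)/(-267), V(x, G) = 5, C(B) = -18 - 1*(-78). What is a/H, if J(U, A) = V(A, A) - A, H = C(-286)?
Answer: -1/1068 ≈ -0.00093633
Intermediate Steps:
C(B) = 60 (C(B) = -18 + 78 = 60)
H = 60
J(U, A) = 5 - A
a = -5/89 (a = (5 - 1*(-10))/(-267) = (5 + 10)*(-1/267) = 15*(-1/267) = -5/89 ≈ -0.056180)
a/H = -5/89/60 = -5/89*1/60 = -1/1068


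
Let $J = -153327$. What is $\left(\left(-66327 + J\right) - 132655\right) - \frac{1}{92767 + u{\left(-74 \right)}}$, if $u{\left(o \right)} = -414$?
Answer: $- \frac{32536793078}{92353} \approx -3.5231 \cdot 10^{5}$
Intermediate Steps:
$\left(\left(-66327 + J\right) - 132655\right) - \frac{1}{92767 + u{\left(-74 \right)}} = \left(\left(-66327 - 153327\right) - 132655\right) - \frac{1}{92767 - 414} = \left(-219654 - 132655\right) - \frac{1}{92353} = -352309 - \frac{1}{92353} = - \frac{32536793078}{92353}$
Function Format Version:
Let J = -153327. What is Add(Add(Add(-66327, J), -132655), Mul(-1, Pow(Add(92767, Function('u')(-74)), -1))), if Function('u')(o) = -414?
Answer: Rational(-32536793078, 92353) ≈ -3.5231e+5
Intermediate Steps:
Add(Add(Add(-66327, J), -132655), Mul(-1, Pow(Add(92767, Function('u')(-74)), -1))) = Add(Add(Add(-66327, -153327), -132655), Mul(-1, Pow(Add(92767, -414), -1))) = Add(Add(-219654, -132655), Mul(-1, Pow(92353, -1))) = Add(-352309, Mul(-1, Rational(1, 92353))) = Add(-352309, Rational(-1, 92353)) = Rational(-32536793078, 92353)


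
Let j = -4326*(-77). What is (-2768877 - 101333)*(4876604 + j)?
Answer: -14952950258260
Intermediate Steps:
j = 333102
(-2768877 - 101333)*(4876604 + j) = (-2768877 - 101333)*(4876604 + 333102) = -2870210*5209706 = -14952950258260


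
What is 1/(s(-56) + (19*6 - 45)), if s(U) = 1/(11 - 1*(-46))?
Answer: 57/3934 ≈ 0.014489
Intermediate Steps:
s(U) = 1/57 (s(U) = 1/(11 + 46) = 1/57)
1/(s(-56) + (19*6 - 45)) = 1/(1/57 + (19*6 - 45)) = 1/(1/57 + (114 - 45)) = 1/(1/57 + 69) = 1/(3934/57) = 57/3934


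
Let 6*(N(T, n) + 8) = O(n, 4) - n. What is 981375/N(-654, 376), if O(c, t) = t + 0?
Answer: -196275/14 ≈ -14020.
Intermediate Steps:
O(c, t) = t
N(T, n) = -22/3 - n/6 (N(T, n) = -8 + (4 - n)/6 = -8 + (2/3 - n/6) = -22/3 - n/6)
981375/N(-654, 376) = 981375/(-22/3 - 1/6*376) = 981375/(-22/3 - 188/3) = 981375/(-70) = 981375*(-1/70) = -196275/14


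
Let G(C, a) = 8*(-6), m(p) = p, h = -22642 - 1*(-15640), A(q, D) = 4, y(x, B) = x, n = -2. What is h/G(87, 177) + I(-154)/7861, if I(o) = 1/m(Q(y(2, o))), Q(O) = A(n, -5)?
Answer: 9173789/62888 ≈ 145.88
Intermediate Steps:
h = -7002 (h = -22642 + 15640 = -7002)
Q(O) = 4
G(C, a) = -48
I(o) = ¼ (I(o) = 1/4 = ¼)
h/G(87, 177) + I(-154)/7861 = -7002/(-48) + (¼)/7861 = -7002*(-1/48) + (¼)*(1/7861) = 1167/8 + 1/31444 = 9173789/62888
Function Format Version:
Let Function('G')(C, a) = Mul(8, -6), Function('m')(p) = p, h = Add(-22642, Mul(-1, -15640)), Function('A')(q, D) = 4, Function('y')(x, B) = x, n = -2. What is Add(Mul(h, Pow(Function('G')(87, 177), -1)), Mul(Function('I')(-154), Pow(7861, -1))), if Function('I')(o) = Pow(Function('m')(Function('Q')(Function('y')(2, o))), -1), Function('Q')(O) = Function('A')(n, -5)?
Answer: Rational(9173789, 62888) ≈ 145.88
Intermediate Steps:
h = -7002 (h = Add(-22642, 15640) = -7002)
Function('Q')(O) = 4
Function('G')(C, a) = -48
Function('I')(o) = Rational(1, 4) (Function('I')(o) = Pow(4, -1) = Rational(1, 4))
Add(Mul(h, Pow(Function('G')(87, 177), -1)), Mul(Function('I')(-154), Pow(7861, -1))) = Add(Mul(-7002, Pow(-48, -1)), Mul(Rational(1, 4), Pow(7861, -1))) = Add(Mul(-7002, Rational(-1, 48)), Mul(Rational(1, 4), Rational(1, 7861))) = Add(Rational(1167, 8), Rational(1, 31444)) = Rational(9173789, 62888)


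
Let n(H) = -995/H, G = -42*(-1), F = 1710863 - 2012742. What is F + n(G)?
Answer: -12679913/42 ≈ -3.0190e+5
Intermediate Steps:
F = -301879
G = 42
F + n(G) = -301879 - 995/42 = -12679913/42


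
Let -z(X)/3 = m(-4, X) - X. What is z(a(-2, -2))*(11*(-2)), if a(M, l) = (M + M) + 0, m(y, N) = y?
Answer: 0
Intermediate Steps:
a(M, l) = 2*M (a(M, l) = 2*M + 0 = 2*M)
z(X) = 12 + 3*X (z(X) = -3*(-4 - X) = 12 + 3*X)
z(a(-2, -2))*(11*(-2)) = (12 + 3*(2*(-2)))*(11*(-2)) = (12 + 3*(-4))*(-22) = (12 - 12)*(-22) = 0*(-22) = 0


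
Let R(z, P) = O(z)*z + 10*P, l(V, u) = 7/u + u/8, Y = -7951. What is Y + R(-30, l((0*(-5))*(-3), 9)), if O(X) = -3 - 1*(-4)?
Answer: -286631/36 ≈ -7962.0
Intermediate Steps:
l(V, u) = 7/u + u/8 (l(V, u) = 7/u + u*(⅛) = 7/u + u/8)
O(X) = 1 (O(X) = -3 + 4 = 1)
R(z, P) = z + 10*P (R(z, P) = 1*z + 10*P = z + 10*P)
Y + R(-30, l((0*(-5))*(-3), 9)) = -7951 + (-30 + 10*(7/9 + (⅛)*9)) = -7951 + (-30 + 10*(7*(⅑) + 9/8)) = -7951 + (-30 + 10*(7/9 + 9/8)) = -7951 + (-30 + 10*(137/72)) = -7951 + (-30 + 685/36) = -7951 - 395/36 = -286631/36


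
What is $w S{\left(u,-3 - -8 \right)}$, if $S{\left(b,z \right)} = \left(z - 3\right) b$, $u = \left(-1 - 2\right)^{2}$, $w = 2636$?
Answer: $47448$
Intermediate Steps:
$u = 9$ ($u = \left(-3\right)^{2} = 9$)
$S{\left(b,z \right)} = b \left(-3 + z\right)$ ($S{\left(b,z \right)} = \left(-3 + z\right) b = b \left(-3 + z\right)$)
$w S{\left(u,-3 - -8 \right)} = 2636 \cdot 9 \left(-3 - -5\right) = 2636 \cdot 9 \left(-3 + \left(-3 + 8\right)\right) = 2636 \cdot 9 \left(-3 + 5\right) = 2636 \cdot 9 \cdot 2 = 2636 \cdot 18 = 47448$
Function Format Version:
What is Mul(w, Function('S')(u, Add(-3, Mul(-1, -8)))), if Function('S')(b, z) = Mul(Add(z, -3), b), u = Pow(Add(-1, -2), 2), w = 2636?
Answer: 47448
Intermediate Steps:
u = 9 (u = Pow(-3, 2) = 9)
Function('S')(b, z) = Mul(b, Add(-3, z)) (Function('S')(b, z) = Mul(Add(-3, z), b) = Mul(b, Add(-3, z)))
Mul(w, Function('S')(u, Add(-3, Mul(-1, -8)))) = Mul(2636, Mul(9, Add(-3, Add(-3, Mul(-1, -8))))) = Mul(2636, Mul(9, Add(-3, Add(-3, 8)))) = Mul(2636, Mul(9, Add(-3, 5))) = Mul(2636, Mul(9, 2)) = Mul(2636, 18) = 47448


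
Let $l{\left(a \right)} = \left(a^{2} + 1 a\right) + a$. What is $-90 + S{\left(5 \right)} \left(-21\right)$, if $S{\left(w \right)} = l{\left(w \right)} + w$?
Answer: $-930$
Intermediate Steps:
$l{\left(a \right)} = a^{2} + 2 a$ ($l{\left(a \right)} = \left(a^{2} + a\right) + a = \left(a + a^{2}\right) + a = a^{2} + 2 a$)
$S{\left(w \right)} = w + w \left(2 + w\right)$ ($S{\left(w \right)} = w \left(2 + w\right) + w = w + w \left(2 + w\right)$)
$-90 + S{\left(5 \right)} \left(-21\right) = -90 + 5 \left(3 + 5\right) \left(-21\right) = -90 + 5 \cdot 8 \left(-21\right) = -90 + 40 \left(-21\right) = -90 - 840 = -930$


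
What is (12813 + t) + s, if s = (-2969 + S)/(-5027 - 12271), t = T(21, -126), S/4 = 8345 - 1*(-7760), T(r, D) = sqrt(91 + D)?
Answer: 221577823/17298 + I*sqrt(35) ≈ 12809.0 + 5.9161*I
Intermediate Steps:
S = 64420 (S = 4*(8345 - 1*(-7760)) = 4*(8345 + 7760) = 4*16105 = 64420)
t = I*sqrt(35) (t = sqrt(91 - 126) = sqrt(-35) = I*sqrt(35) ≈ 5.9161*I)
s = -61451/17298 (s = (-2969 + 64420)/(-5027 - 12271) = 61451/(-17298) = 61451*(-1/17298) = -61451/17298 ≈ -3.5525)
(12813 + t) + s = (12813 + I*sqrt(35)) - 61451/17298 = 221577823/17298 + I*sqrt(35)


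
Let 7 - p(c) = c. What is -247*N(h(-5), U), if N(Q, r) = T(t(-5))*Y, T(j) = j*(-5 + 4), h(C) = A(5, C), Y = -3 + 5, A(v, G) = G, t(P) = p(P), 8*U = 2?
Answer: 5928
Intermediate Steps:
U = 1/4 (U = (1/8)*2 = 1/4 ≈ 0.25000)
p(c) = 7 - c
t(P) = 7 - P
Y = 2
h(C) = C
T(j) = -j (T(j) = j*(-1) = -j)
N(Q, r) = -24 (N(Q, r) = -(7 - 1*(-5))*2 = -(7 + 5)*2 = -1*12*2 = -12*2 = -24)
-247*N(h(-5), U) = -247*(-24) = 5928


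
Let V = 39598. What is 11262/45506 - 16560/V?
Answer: -76906671/450486647 ≈ -0.17072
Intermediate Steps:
11262/45506 - 16560/V = 11262/45506 - 16560/39598 = 11262*(1/45506) - 16560*1/39598 = 5631/22753 - 8280/19799 = -76906671/450486647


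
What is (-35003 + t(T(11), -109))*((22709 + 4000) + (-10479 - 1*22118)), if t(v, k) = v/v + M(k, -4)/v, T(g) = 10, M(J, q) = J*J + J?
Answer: 995802112/5 ≈ 1.9916e+8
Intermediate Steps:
M(J, q) = J + J² (M(J, q) = J² + J = J + J²)
t(v, k) = 1 + k*(1 + k)/v (t(v, k) = v/v + (k*(1 + k))/v = 1 + k*(1 + k)/v)
(-35003 + t(T(11), -109))*((22709 + 4000) + (-10479 - 1*22118)) = (-35003 + (10 - 109*(1 - 109))/10)*((22709 + 4000) + (-10479 - 1*22118)) = (-35003 + (10 - 109*(-108))/10)*(26709 + (-10479 - 22118)) = (-35003 + (10 + 11772)/10)*(26709 - 32597) = (-35003 + (⅒)*11782)*(-5888) = (-35003 + 5891/5)*(-5888) = -169124/5*(-5888) = 995802112/5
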